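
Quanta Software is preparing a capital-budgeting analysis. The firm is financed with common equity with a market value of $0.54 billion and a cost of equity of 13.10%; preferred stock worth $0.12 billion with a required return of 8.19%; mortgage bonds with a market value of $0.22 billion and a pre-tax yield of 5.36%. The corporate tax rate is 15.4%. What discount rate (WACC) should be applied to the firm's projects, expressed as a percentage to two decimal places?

10.29%

Total capital V = 0.54 + 0.12 + 0.22 = 0.88.
Equity: weight = 0.54/0.88 = 0.6136; cost = 13.1%.
Preferred: weight = 0.12/0.88 = 0.1364; cost = 8.19%.
Mortgage bonds: weight = 0.22/0.88 = 0.2500; after-tax cost = 5.36% × (1 − 15.4%) = 4.5346%.
WACC = 0.6136 × 13.1000% + 0.1364 × 8.1900% + 0.2500 × 4.5346% = 10.2891%.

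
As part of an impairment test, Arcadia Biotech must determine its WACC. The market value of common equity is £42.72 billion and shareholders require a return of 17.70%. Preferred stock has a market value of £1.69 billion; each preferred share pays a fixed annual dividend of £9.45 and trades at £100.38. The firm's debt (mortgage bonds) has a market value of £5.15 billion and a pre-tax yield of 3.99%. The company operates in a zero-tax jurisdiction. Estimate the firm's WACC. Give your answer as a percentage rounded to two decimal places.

Cost of preferred: Rp = 9.45 / 100.38 = 9.4142%.
Total capital V = 42.72 + 1.69 + 5.15 = 49.56.
Equity: weight = 42.72/49.56 = 0.8620; cost = 17.7%.
Preferred: weight = 1.69/49.56 = 0.0341; cost = 9.4142%.
Mortgage bonds: weight = 5.15/49.56 = 0.1039; after-tax cost = 3.99% × (1 − 0%) = 3.9900%.
WACC = 0.8620 × 17.7000% + 0.0341 × 9.4142% + 0.1039 × 3.9900% = 15.9928%.

15.99%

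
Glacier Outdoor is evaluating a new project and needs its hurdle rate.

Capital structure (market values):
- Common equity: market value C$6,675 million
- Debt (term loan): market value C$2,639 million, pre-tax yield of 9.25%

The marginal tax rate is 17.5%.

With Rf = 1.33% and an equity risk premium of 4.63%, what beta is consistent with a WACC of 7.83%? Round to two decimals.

Total capital V = 6675 + 2639 = 9314.
Equity weight = 6675/9314 = 0.7167.
Term loan weight = 2639/9314 = 0.2833.
Debt contribution = 0.2833 × 9.25% × (1 − 17.5%) = 2.1622%.
Required equity contribution = 7.83% − 2.1622% = 5.6678%  ⇒  Re = 7.9086%.
CAPM: 7.9086% = 1.33% + β × 4.63%  ⇒  β = 1.4209.

1.42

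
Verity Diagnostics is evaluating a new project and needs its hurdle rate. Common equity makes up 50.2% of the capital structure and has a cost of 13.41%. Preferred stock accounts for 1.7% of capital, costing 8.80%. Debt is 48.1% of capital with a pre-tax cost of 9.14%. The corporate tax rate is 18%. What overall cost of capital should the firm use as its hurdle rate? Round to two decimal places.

After-tax cost of debt = 9.14% × (1 − 18%) = 7.4948%.
WACC = 0.502 × 13.4100% + 0.017 × 8.8000% + 0.481 × 7.4948% = 10.4864%.

10.49%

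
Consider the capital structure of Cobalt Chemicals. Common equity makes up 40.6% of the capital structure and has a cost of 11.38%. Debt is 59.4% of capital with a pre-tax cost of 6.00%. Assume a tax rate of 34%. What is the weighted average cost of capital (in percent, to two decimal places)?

6.97%

After-tax cost of debt = 6% × (1 − 34%) = 3.9600%.
WACC = 0.406 × 11.3800% + 0.594 × 3.9600% = 6.9725%.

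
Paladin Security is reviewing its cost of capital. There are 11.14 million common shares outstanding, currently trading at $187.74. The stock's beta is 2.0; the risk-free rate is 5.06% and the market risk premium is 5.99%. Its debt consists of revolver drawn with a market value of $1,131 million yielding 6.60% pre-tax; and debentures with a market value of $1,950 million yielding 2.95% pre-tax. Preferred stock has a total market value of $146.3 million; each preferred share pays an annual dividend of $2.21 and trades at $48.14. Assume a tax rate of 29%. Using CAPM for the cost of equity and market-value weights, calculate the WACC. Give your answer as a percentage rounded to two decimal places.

8.59%

Cost of equity via CAPM: Re = 5.06% + 2.0 × 5.99% = 17.0400%.
Cost of preferred: Rp = 2.21 / 48.14 = 4.5908%.
Market value of equity E = 187.74 × 11.14m = 2091.4236m.
Total capital V = 2091.4236 + 146.3 + 1131 + 1950 = 5318.7236.
Equity: weight = 2091.4236/5318.7236 = 0.3932; cost = 17.04%.
Preferred: weight = 146.3/5318.7236 = 0.0275; cost = 4.5908%.
Revolver drawn: weight = 1131/5318.7236 = 0.2126; after-tax cost = 6.6% × (1 − 29%) = 4.6860%.
Debentures: weight = 1950/5318.7236 = 0.3666; after-tax cost = 2.95% × (1 − 29%) = 2.0945%.
WACC = 0.3932 × 17.0400% + 0.0275 × 4.5908% + 0.2126 × 4.6860% + 0.3666 × 2.0945% = 8.5911%.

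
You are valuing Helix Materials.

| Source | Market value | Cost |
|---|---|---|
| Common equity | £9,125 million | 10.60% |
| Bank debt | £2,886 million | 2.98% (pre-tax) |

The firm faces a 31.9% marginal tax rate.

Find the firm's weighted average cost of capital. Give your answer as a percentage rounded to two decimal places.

Total capital V = 9125 + 2886 = 12011.
Equity: weight = 9125/12011 = 0.7597; cost = 10.6%.
Bank debt: weight = 2886/12011 = 0.2403; after-tax cost = 2.98% × (1 − 31.9%) = 2.0294%.
WACC = 0.7597 × 10.6000% + 0.2403 × 2.0294% = 8.5407%.

8.54%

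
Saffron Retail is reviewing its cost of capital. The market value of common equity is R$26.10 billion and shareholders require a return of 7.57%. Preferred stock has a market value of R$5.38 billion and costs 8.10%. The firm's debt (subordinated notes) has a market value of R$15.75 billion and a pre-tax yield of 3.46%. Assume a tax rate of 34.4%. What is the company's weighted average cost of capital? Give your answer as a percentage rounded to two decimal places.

Total capital V = 26.1 + 5.38 + 15.75 = 47.23.
Equity: weight = 26.1/47.23 = 0.5526; cost = 7.57%.
Preferred: weight = 5.38/47.23 = 0.1139; cost = 8.1%.
Subordinated notes: weight = 15.75/47.23 = 0.3335; after-tax cost = 3.46% × (1 − 34.4%) = 2.2698%.
WACC = 0.5526 × 7.5700% + 0.1139 × 8.1000% + 0.3335 × 2.2698% = 5.8629%.

5.86%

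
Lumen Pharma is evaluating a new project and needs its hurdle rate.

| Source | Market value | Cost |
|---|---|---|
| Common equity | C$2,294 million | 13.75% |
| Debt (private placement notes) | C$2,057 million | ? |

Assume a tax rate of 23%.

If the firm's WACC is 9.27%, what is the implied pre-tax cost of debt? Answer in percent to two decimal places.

5.55%

Total capital V = 2294 + 2057 = 4351.
Equity weight = 2294/4351 = 0.5272.
Private placement notes weight = 2057/4351 = 0.4728.
Equity contribution = 0.5272 × 13.75% = 7.2495%.
Remaining for debt = 9.27% − 7.2495% = 2.0205%.
Rd × (1 − 23%) × 0.4728 = 2.0205%  ⇒  Rd = 5.5504%.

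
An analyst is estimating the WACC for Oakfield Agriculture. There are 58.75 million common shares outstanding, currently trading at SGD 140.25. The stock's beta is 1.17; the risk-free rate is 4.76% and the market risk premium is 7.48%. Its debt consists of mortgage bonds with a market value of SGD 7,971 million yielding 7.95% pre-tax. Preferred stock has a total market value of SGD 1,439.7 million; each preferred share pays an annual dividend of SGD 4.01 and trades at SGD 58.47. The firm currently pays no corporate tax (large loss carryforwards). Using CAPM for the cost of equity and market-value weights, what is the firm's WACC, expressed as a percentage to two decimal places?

10.46%

Cost of equity via CAPM: Re = 4.76% + 1.17 × 7.48% = 13.5116%.
Cost of preferred: Rp = 4.01 / 58.47 = 6.8582%.
Market value of equity E = 140.25 × 58.75m = 8239.6875m.
Total capital V = 8239.6875 + 1439.7 + 7971 = 17650.3875.
Equity: weight = 8239.6875/17650.3875 = 0.4668; cost = 13.5116%.
Preferred: weight = 1439.7/17650.3875 = 0.0816; cost = 6.8582%.
Mortgage bonds: weight = 7971/17650.3875 = 0.4516; after-tax cost = 7.95% × (1 − 0%) = 7.9500%.
WACC = 0.4668 × 13.5116% + 0.0816 × 6.8582% + 0.4516 × 7.9500% = 10.4573%.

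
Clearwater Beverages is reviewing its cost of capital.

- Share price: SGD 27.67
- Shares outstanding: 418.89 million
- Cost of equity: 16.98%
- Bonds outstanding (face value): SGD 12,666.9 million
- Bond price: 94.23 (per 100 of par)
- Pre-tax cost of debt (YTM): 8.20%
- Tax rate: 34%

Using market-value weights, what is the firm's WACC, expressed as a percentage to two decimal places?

Market value of equity E = 27.67 × 418.89m = 11590.6863m. Market value of debt D = 12666.9m × 94.23/100 = 11936.01987m.
Total capital V = 11590.6863 + 11936.01987 = 23526.70617.
Equity: weight = 11590.6863/23526.70617 = 0.4927; cost = 16.98%.
Bonds outstanding: weight = 11936.01987/23526.70617 = 0.5073; after-tax cost = 8.2% × (1 − 34%) = 5.4120%.
WACC = 0.4927 × 16.9800% + 0.5073 × 5.4120% = 11.1111%.

11.11%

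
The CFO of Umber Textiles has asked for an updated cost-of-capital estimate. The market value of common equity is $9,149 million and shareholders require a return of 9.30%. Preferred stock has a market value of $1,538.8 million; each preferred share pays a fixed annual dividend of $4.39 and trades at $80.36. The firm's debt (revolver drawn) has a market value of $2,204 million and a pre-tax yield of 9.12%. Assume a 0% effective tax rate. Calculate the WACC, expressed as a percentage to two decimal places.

8.81%

Cost of preferred: Rp = 4.39 / 80.36 = 5.4629%.
Total capital V = 9149 + 1538.8 + 2204 = 12891.8.
Equity: weight = 9149/12891.8 = 0.7097; cost = 9.3%.
Preferred: weight = 1538.8/12891.8 = 0.1194; cost = 5.4629%.
Revolver drawn: weight = 2204/12891.8 = 0.1710; after-tax cost = 9.12% × (1 − 0%) = 9.1200%.
WACC = 0.7097 × 9.3000% + 0.1194 × 5.4629% + 0.1710 × 9.1200% = 8.8112%.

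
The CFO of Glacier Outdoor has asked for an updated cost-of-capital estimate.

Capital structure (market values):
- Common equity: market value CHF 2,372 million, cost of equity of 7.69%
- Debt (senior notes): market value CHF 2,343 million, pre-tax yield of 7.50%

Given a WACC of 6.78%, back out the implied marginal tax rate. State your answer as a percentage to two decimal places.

Total capital V = 2372 + 2343 = 4715.
Equity weight = 2372/4715 = 0.5031.
Senior notes weight = 2343/4715 = 0.4969.
Equity contribution = 0.5031 × 7.69% = 3.8686%.
Debt contribution must be 6.78% − 3.8686% = 2.9114%.
0.4969 × 7.5% × (1 − T) = 2.9114%  ⇒  (1 − T) = 0.7812.
T = 21.8835%.

21.88%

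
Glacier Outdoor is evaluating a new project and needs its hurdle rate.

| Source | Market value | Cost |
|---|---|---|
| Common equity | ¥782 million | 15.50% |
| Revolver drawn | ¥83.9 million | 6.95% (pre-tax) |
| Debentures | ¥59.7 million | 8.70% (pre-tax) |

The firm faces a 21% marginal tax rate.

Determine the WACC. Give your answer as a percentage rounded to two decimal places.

Total capital V = 782 + 83.9 + 59.7 = 925.6.
Equity: weight = 782/925.6 = 0.8449; cost = 15.5%.
Revolver drawn: weight = 83.9/925.6 = 0.0906; after-tax cost = 6.95% × (1 − 21%) = 5.4905%.
Debentures: weight = 59.7/925.6 = 0.0645; after-tax cost = 8.7% × (1 − 21%) = 6.8730%.
WACC = 0.8449 × 15.5000% + 0.0906 × 5.4905% + 0.0645 × 6.8730% = 14.0363%.

14.04%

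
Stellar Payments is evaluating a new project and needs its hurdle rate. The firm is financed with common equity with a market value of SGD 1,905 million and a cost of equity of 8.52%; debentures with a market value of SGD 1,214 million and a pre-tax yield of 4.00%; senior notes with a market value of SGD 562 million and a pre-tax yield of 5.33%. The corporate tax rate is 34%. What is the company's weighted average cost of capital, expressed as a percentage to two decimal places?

Total capital V = 1905 + 1214 + 562 = 3681.
Equity: weight = 1905/3681 = 0.5175; cost = 8.52%.
Debentures: weight = 1214/3681 = 0.3298; after-tax cost = 4% × (1 − 34%) = 2.6400%.
Senior notes: weight = 562/3681 = 0.1527; after-tax cost = 5.33% × (1 − 34%) = 3.5178%.
WACC = 0.5175 × 8.5200% + 0.3298 × 2.6400% + 0.1527 × 3.5178% = 5.8171%.

5.82%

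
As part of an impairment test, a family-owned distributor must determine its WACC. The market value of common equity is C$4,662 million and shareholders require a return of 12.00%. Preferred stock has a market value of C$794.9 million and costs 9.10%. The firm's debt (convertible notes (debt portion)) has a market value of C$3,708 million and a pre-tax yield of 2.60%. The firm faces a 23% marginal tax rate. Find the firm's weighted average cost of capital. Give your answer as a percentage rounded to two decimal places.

7.70%

Total capital V = 4662 + 794.9 + 3708 = 9164.9.
Equity: weight = 4662/9164.9 = 0.5087; cost = 12%.
Preferred: weight = 794.9/9164.9 = 0.0867; cost = 9.1%.
Convertible notes (debt portion): weight = 3708/9164.9 = 0.4046; after-tax cost = 2.6% × (1 − 23%) = 2.0020%.
WACC = 0.5087 × 12.0000% + 0.0867 × 9.1000% + 0.4046 × 2.0020% = 7.7034%.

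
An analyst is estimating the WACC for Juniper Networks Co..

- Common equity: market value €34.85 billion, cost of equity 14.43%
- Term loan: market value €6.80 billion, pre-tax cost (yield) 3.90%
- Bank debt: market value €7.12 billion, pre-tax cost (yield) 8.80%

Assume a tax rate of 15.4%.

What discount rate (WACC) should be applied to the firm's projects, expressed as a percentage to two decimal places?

Total capital V = 34.85 + 6.8 + 7.12 = 48.77.
Equity: weight = 34.85/48.77 = 0.7146; cost = 14.43%.
Term loan: weight = 6.8/48.77 = 0.1394; after-tax cost = 3.9% × (1 − 15.4%) = 3.2994%.
Bank debt: weight = 7.12/48.77 = 0.1460; after-tax cost = 8.8% × (1 − 15.4%) = 7.4448%.
WACC = 0.7146 × 14.4300% + 0.1394 × 3.2994% + 0.1460 × 7.4448% = 11.8583%.

11.86%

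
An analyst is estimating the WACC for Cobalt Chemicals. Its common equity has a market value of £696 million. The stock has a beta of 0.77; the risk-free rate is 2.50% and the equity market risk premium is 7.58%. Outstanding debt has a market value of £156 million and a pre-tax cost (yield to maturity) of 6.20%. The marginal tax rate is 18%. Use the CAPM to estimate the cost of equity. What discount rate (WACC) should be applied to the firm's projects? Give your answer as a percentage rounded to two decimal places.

7.74%

Cost of equity via CAPM: Re = 2.5% + 0.77 × 7.58% = 8.3366%.
Total capital V = 696 + 156 = 852.
Equity: weight = 696/852 = 0.8169; cost = 8.3366%.
Debt: weight = 156/852 = 0.1831; after-tax cost = 6.2% × (1 − 18%) = 5.0840%.
WACC = 0.8169 × 8.3366% + 0.1831 × 5.0840% = 7.7411%.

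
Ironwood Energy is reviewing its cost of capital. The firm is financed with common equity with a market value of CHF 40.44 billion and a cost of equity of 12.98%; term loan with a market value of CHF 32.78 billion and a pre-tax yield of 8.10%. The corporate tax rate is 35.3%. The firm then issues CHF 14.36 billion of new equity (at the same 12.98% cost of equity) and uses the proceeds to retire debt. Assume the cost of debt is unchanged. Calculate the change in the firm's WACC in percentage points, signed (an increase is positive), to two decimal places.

+1.52 pp

Current WACC:
Total capital V = 40.44 + 32.78 = 73.22.
Equity: weight = 40.44/73.22 = 0.5523; cost = 12.98%.
Term loan: weight = 32.78/73.22 = 0.4477; after-tax cost = 8.1% × (1 − 35.3%) = 5.2407%.
WACC = 0.5523 × 12.9800% + 0.4477 × 5.2407% = 9.5152%.
After the change:
Total capital V = 54.8 + 18.42 = 73.22.
Equity: weight = 54.8/73.22 = 0.7484; cost = 12.98%.
Term loan: weight = 18.42/73.22 = 0.2516; after-tax cost = 8.1% × (1 − 35.3%) = 5.2407%.
WACC = 0.7484 × 12.9800% + 0.2516 × 5.2407% = 11.0330%.
Change in WACC = 11.0330% − 9.5152% = 1.5178 pp.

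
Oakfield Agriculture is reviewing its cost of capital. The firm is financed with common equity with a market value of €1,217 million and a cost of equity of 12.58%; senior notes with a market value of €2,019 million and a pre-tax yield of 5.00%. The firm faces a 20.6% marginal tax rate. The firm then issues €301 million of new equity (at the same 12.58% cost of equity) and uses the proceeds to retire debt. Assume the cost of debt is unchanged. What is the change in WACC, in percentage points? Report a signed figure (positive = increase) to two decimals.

Current WACC:
Total capital V = 1217 + 2019 = 3236.
Equity: weight = 1217/3236 = 0.3761; cost = 12.58%.
Senior notes: weight = 2019/3236 = 0.6239; after-tax cost = 5% × (1 − 20.6%) = 3.9700%.
WACC = 0.3761 × 12.5800% + 0.6239 × 3.9700% = 7.2081%.
After the change:
Total capital V = 1518 + 1718 = 3236.
Equity: weight = 1518/3236 = 0.4691; cost = 12.58%.
Senior notes: weight = 1718/3236 = 0.5309; after-tax cost = 5% × (1 − 20.6%) = 3.9700%.
WACC = 0.4691 × 12.5800% + 0.5309 × 3.9700% = 8.0089%.
Change in WACC = 8.0089% − 7.2081% = 0.8009 pp.

+0.80 pp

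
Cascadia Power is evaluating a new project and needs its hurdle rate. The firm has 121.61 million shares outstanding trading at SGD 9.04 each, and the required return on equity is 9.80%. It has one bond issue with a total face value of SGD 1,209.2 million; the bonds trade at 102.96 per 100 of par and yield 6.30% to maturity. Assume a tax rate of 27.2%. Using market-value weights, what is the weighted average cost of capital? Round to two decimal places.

Market value of equity E = 9.04 × 121.61m = 1099.3544m. Market value of debt D = 1209.2m × 102.96/100 = 1244.99232m.
Total capital V = 1099.3544 + 1244.99232 = 2344.34672.
Equity: weight = 1099.3544/2344.34672 = 0.4689; cost = 9.8%.
Bonds outstanding: weight = 1244.99232/2344.34672 = 0.5311; after-tax cost = 6.3% × (1 − 27.2%) = 4.5864%.
WACC = 0.4689 × 9.8000% + 0.5311 × 4.5864% = 7.0313%.

7.03%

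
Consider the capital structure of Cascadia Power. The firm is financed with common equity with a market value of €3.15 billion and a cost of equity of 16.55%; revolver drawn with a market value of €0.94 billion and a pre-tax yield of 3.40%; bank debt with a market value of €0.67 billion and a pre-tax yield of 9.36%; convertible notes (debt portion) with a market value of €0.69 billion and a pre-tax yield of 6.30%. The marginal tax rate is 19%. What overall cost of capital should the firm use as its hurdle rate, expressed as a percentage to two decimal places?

Total capital V = 3.15 + 0.94 + 0.67 + 0.69 = 5.45.
Equity: weight = 3.15/5.45 = 0.5780; cost = 16.55%.
Revolver drawn: weight = 0.94/5.45 = 0.1725; after-tax cost = 3.4% × (1 − 19%) = 2.7540%.
Bank debt: weight = 0.67/5.45 = 0.1229; after-tax cost = 9.36% × (1 − 19%) = 7.5816%.
Convertible notes (debt portion): weight = 0.69/5.45 = 0.1266; after-tax cost = 6.3% × (1 − 19%) = 5.1030%.
WACC = 0.5780 × 16.5500% + 0.1725 × 2.7540% + 0.1229 × 7.5816% + 0.1266 × 5.1030% = 11.6187%.

11.62%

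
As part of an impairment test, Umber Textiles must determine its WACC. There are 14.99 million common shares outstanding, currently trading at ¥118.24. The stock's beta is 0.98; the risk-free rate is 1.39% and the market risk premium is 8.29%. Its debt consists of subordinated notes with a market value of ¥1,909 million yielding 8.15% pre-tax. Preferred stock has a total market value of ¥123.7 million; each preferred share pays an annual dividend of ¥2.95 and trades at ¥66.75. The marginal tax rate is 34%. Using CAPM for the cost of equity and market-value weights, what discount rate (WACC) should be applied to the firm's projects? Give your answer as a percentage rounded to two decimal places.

7.27%

Cost of equity via CAPM: Re = 1.39% + 0.98 × 8.29% = 9.5142%.
Cost of preferred: Rp = 2.95 / 66.75 = 4.4195%.
Market value of equity E = 118.24 × 14.99m = 1772.4176m.
Total capital V = 1772.4176 + 123.7 + 1909 = 3805.1176.
Equity: weight = 1772.4176/3805.1176 = 0.4658; cost = 9.5142%.
Preferred: weight = 123.7/3805.1176 = 0.0325; cost = 4.4195%.
Subordinated notes: weight = 1909/3805.1176 = 0.5017; after-tax cost = 8.15% × (1 − 34%) = 5.3790%.
WACC = 0.4658 × 9.5142% + 0.0325 × 4.4195% + 0.5017 × 5.3790% = 7.2740%.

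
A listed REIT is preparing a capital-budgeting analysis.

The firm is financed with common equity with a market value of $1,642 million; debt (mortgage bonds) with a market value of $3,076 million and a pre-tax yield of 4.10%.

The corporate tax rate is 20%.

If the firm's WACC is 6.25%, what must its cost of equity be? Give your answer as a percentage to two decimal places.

11.81%

Total capital V = 1642 + 3076 = 4718.
Equity weight = 1642/4718 = 0.3480.
Mortgage bonds weight = 3076/4718 = 0.6520.
Debt contribution = 0.6520 × 4.1% × (1 − 20%) = 2.1385%.
Required equity contribution = 6.25% − 2.1385% = 4.1115%.
Re = 4.1115% / 0.3480 = 11.8138%.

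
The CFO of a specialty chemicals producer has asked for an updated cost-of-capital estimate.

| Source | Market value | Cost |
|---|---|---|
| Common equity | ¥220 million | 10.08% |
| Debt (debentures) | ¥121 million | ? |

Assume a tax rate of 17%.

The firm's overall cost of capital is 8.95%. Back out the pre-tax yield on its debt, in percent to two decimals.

Total capital V = 220 + 121 = 341.
Equity weight = 220/341 = 0.6452.
Debentures weight = 121/341 = 0.3548.
Equity contribution = 0.6452 × 10.08% = 6.5032%.
Remaining for debt = 8.95% − 6.5032% = 2.4468%.
Rd × (1 − 17%) × 0.3548 = 2.4468%  ⇒  Rd = 8.3078%.

8.31%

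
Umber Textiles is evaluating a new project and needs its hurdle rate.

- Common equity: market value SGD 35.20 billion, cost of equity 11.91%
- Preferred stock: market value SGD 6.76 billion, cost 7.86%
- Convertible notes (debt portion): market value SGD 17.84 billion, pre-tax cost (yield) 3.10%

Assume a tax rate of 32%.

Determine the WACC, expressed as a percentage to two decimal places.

8.53%

Total capital V = 35.2 + 6.76 + 17.84 = 59.8.
Equity: weight = 35.2/59.8 = 0.5886; cost = 11.91%.
Preferred: weight = 6.76/59.8 = 0.1130; cost = 7.86%.
Convertible notes (debt portion): weight = 17.84/59.8 = 0.2983; after-tax cost = 3.1% × (1 − 32%) = 2.1080%.
WACC = 0.5886 × 11.9100% + 0.1130 × 7.8600% + 0.2983 × 2.1080% = 8.5280%.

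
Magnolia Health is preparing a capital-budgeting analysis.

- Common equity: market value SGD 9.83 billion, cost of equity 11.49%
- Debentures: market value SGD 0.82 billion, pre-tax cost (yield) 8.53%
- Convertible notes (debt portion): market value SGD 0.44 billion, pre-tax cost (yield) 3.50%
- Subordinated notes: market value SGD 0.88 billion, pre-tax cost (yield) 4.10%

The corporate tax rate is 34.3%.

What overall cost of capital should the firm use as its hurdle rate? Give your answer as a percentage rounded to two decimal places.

10.10%

Total capital V = 9.83 + 0.82 + 0.44 + 0.88 = 11.97.
Equity: weight = 9.83/11.97 = 0.8212; cost = 11.49%.
Debentures: weight = 0.82/11.97 = 0.0685; after-tax cost = 8.53% × (1 − 34.3%) = 5.6042%.
Convertible notes (debt portion): weight = 0.44/11.97 = 0.0368; after-tax cost = 3.5% × (1 − 34.3%) = 2.2995%.
Subordinated notes: weight = 0.88/11.97 = 0.0735; after-tax cost = 4.1% × (1 − 34.3%) = 2.6937%.
WACC = 0.8212 × 11.4900% + 0.0685 × 5.6042% + 0.0368 × 2.2995% + 0.0735 × 2.6937% = 10.1023%.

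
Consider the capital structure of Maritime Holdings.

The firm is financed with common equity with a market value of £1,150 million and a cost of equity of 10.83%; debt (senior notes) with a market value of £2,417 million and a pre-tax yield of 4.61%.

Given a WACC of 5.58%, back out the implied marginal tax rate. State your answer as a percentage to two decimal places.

33.14%

Total capital V = 1150 + 2417 = 3567.
Equity weight = 1150/3567 = 0.3224.
Senior notes weight = 2417/3567 = 0.6776.
Equity contribution = 0.3224 × 10.83% = 3.4916%.
Debt contribution must be 5.58% − 3.4916% = 2.0884%.
0.6776 × 4.61% × (1 − T) = 2.0884%  ⇒  (1 − T) = 0.6686.
T = 33.1438%.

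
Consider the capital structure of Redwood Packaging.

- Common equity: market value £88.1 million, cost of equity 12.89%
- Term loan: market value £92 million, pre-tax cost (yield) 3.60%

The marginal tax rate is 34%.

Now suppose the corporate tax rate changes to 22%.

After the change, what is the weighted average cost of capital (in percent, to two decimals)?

7.74%

After the change:
Total capital V = 88.1 + 92 = 180.1.
Equity: weight = 88.1/180.1 = 0.4892; cost = 12.89%.
Term loan: weight = 92/180.1 = 0.5108; after-tax cost = 3.6% × (1 − 22%) = 2.8080%.
WACC = 0.4892 × 12.8900% + 0.5108 × 2.8080% = 7.7398%.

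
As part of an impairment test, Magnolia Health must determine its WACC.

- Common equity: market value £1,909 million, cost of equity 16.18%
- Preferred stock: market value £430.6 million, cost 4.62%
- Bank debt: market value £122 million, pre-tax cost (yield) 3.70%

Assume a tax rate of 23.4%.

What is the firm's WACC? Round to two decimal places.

Total capital V = 1909 + 430.6 + 122 = 2461.6.
Equity: weight = 1909/2461.6 = 0.7755; cost = 16.18%.
Preferred: weight = 430.6/2461.6 = 0.1749; cost = 4.62%.
Bank debt: weight = 122/2461.6 = 0.0496; after-tax cost = 3.7% × (1 − 23.4%) = 2.8342%.
WACC = 0.7755 × 16.1800% + 0.1749 × 4.6200% + 0.0496 × 2.8342% = 13.4964%.

13.50%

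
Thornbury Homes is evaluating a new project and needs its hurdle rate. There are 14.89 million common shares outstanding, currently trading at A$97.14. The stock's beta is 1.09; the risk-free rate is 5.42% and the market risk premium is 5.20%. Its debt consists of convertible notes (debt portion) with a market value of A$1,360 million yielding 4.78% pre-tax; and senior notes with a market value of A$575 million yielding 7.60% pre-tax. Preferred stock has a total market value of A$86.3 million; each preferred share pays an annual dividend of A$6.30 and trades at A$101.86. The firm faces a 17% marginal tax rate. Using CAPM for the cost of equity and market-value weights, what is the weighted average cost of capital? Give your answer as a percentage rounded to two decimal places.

7.38%

Cost of equity via CAPM: Re = 5.42% + 1.09 × 5.2% = 11.0880%.
Cost of preferred: Rp = 6.3 / 101.86 = 6.1850%.
Market value of equity E = 97.14 × 14.89m = 1446.4146m.
Total capital V = 1446.4146 + 86.3 + 1360 + 575 = 3467.7146.
Equity: weight = 1446.4146/3467.7146 = 0.4171; cost = 11.088%.
Preferred: weight = 86.3/3467.7146 = 0.0249; cost = 6.185%.
Convertible notes (debt portion): weight = 1360/3467.7146 = 0.3922; after-tax cost = 4.78% × (1 − 17%) = 3.9674%.
Senior notes: weight = 575/3467.7146 = 0.1658; after-tax cost = 7.6% × (1 − 17%) = 6.3080%.
WACC = 0.4171 × 11.0880% + 0.0249 × 6.1850% + 0.3922 × 3.9674% + 0.1658 × 6.3080% = 7.3808%.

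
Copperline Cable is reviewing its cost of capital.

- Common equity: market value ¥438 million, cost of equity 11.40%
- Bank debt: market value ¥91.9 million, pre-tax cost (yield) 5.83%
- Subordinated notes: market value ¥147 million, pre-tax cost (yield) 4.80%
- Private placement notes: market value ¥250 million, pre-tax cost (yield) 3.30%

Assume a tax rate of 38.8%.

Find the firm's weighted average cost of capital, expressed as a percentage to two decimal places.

6.75%

Total capital V = 438 + 91.9 + 147 + 250 = 926.9.
Equity: weight = 438/926.9 = 0.4725; cost = 11.4%.
Bank debt: weight = 91.9/926.9 = 0.0991; after-tax cost = 5.83% × (1 − 38.8%) = 3.5680%.
Subordinated notes: weight = 147/926.9 = 0.1586; after-tax cost = 4.8% × (1 − 38.8%) = 2.9376%.
Private placement notes: weight = 250/926.9 = 0.2697; after-tax cost = 3.3% × (1 − 38.8%) = 2.0196%.
WACC = 0.4725 × 11.4000% + 0.0991 × 3.5680% + 0.1586 × 2.9376% + 0.2697 × 2.0196% = 6.7513%.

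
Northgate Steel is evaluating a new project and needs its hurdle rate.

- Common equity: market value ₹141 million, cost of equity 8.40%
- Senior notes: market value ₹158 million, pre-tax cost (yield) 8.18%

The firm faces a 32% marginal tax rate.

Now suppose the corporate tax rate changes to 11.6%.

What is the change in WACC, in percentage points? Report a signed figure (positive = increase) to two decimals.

+0.88 pp

Current WACC:
Total capital V = 141 + 158 = 299.
Equity: weight = 141/299 = 0.4716; cost = 8.4%.
Senior notes: weight = 158/299 = 0.5284; after-tax cost = 8.18% × (1 − 32%) = 5.5624%.
WACC = 0.4716 × 8.4000% + 0.5284 × 5.5624% = 6.9005%.
After the change:
Total capital V = 141 + 158 = 299.
Equity: weight = 141/299 = 0.4716; cost = 8.4%.
Senior notes: weight = 158/299 = 0.5284; after-tax cost = 8.18% × (1 − 11.6%) = 7.2311%.
WACC = 0.4716 × 8.4000% + 0.5284 × 7.2311% = 7.7823%.
Change in WACC = 7.7823% − 6.9005% = 0.8818 pp.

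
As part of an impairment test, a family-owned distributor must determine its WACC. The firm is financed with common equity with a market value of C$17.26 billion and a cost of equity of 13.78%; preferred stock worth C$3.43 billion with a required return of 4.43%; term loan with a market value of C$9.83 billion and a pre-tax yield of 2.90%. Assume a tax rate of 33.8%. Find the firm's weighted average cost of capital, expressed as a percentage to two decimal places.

Total capital V = 17.26 + 3.43 + 9.83 = 30.52.
Equity: weight = 17.26/30.52 = 0.5655; cost = 13.78%.
Preferred: weight = 3.43/30.52 = 0.1124; cost = 4.43%.
Term loan: weight = 9.83/30.52 = 0.3221; after-tax cost = 2.9% × (1 − 33.8%) = 1.9198%.
WACC = 0.5655 × 13.7800% + 0.1124 × 4.4300% + 0.3221 × 1.9198% = 8.9092%.

8.91%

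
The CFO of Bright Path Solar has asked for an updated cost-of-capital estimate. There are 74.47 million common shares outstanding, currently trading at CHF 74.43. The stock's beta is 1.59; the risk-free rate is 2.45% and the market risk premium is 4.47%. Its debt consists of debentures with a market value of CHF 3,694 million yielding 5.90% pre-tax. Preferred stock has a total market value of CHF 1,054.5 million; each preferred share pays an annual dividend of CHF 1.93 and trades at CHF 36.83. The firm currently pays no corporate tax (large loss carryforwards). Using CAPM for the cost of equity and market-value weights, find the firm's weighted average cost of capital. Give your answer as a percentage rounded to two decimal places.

7.80%

Cost of equity via CAPM: Re = 2.45% + 1.59 × 4.47% = 9.5573%.
Cost of preferred: Rp = 1.93 / 36.83 = 5.2403%.
Market value of equity E = 74.43 × 74.47m = 5542.8021m.
Total capital V = 5542.8021 + 1054.5 + 3694 = 10291.3021.
Equity: weight = 5542.8021/10291.3021 = 0.5386; cost = 9.5573%.
Preferred: weight = 1054.5/10291.3021 = 0.1025; cost = 5.2403%.
Debentures: weight = 3694/10291.3021 = 0.3589; after-tax cost = 5.9% × (1 − 0%) = 5.9000%.
WACC = 0.5386 × 9.5573% + 0.1025 × 5.2403% + 0.3589 × 5.9000% = 7.8022%.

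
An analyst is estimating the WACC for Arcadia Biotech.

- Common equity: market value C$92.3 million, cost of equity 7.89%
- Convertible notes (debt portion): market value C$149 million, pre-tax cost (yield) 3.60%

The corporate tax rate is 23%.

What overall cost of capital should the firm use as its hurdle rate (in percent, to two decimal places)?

Total capital V = 92.3 + 149 = 241.3.
Equity: weight = 92.3/241.3 = 0.3825; cost = 7.89%.
Convertible notes (debt portion): weight = 149/241.3 = 0.6175; after-tax cost = 3.6% × (1 − 23%) = 2.7720%.
WACC = 0.3825 × 7.8900% + 0.6175 × 2.7720% = 4.7297%.

4.73%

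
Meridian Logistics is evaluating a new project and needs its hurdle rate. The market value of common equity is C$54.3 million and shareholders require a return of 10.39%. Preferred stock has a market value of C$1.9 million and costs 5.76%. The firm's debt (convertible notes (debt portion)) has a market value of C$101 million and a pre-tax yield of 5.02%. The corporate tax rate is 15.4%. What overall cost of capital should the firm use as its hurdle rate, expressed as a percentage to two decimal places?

6.39%

Total capital V = 54.3 + 1.9 + 101 = 157.2.
Equity: weight = 54.3/157.2 = 0.3454; cost = 10.39%.
Preferred: weight = 1.9/157.2 = 0.0121; cost = 5.76%.
Convertible notes (debt portion): weight = 101/157.2 = 0.6425; after-tax cost = 5.02% × (1 − 15.4%) = 4.2469%.
WACC = 0.3454 × 10.3900% + 0.0121 × 5.7600% + 0.6425 × 4.2469% = 6.3871%.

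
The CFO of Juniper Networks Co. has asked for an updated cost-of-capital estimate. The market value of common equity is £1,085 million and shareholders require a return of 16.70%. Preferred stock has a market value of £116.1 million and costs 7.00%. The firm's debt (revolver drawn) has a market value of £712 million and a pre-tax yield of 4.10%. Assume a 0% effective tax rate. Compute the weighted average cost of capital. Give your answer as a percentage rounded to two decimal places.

Total capital V = 1085 + 116.1 + 712 = 1913.1.
Equity: weight = 1085/1913.1 = 0.5671; cost = 16.7%.
Preferred: weight = 116.1/1913.1 = 0.0607; cost = 7%.
Revolver drawn: weight = 712/1913.1 = 0.3722; after-tax cost = 4.1% × (1 − 0%) = 4.1000%.
WACC = 0.5671 × 16.7000% + 0.0607 × 7.0000% + 0.3722 × 4.1000% = 11.4220%.

11.42%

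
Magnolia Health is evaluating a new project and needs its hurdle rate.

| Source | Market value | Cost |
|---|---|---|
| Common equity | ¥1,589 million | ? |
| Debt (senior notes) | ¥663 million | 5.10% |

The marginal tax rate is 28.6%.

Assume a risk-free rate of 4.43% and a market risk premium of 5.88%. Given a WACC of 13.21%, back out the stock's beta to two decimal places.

2.17

Total capital V = 1589 + 663 = 2252.
Equity weight = 1589/2252 = 0.7056.
Senior notes weight = 663/2252 = 0.2944.
Debt contribution = 0.2944 × 5.1% × (1 − 28.6%) = 1.0720%.
Required equity contribution = 13.21% − 1.0720% = 12.1380%  ⇒  Re = 17.2024%.
CAPM: 17.2024% = 4.43% + β × 5.88%  ⇒  β = 2.1722.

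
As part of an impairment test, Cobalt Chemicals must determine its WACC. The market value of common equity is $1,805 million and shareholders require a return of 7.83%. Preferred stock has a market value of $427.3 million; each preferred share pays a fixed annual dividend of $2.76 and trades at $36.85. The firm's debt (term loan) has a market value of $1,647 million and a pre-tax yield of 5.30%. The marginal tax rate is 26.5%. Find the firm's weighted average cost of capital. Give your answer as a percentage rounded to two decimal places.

Cost of preferred: Rp = 2.76 / 36.85 = 7.4898%.
Total capital V = 1805 + 427.3 + 1647 = 3879.3.
Equity: weight = 1805/3879.3 = 0.4653; cost = 7.83%.
Preferred: weight = 427.3/3879.3 = 0.1101; cost = 7.4898%.
Term loan: weight = 1647/3879.3 = 0.4246; after-tax cost = 5.3% × (1 − 26.5%) = 3.8955%.
WACC = 0.4653 × 7.8300% + 0.1101 × 7.4898% + 0.4246 × 3.8955% = 6.1221%.

6.12%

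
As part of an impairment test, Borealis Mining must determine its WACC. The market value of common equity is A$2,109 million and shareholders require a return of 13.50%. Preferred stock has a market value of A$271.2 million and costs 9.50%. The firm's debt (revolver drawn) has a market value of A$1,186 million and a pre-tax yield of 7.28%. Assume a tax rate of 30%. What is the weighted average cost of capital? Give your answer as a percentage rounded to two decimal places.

10.40%

Total capital V = 2109 + 271.2 + 1186 = 3566.2.
Equity: weight = 2109/3566.2 = 0.5914; cost = 13.5%.
Preferred: weight = 271.2/3566.2 = 0.0760; cost = 9.5%.
Revolver drawn: weight = 1186/3566.2 = 0.3326; after-tax cost = 7.28% × (1 − 30%) = 5.0960%.
WACC = 0.5914 × 13.5000% + 0.0760 × 9.5000% + 0.3326 × 5.0960% = 10.4009%.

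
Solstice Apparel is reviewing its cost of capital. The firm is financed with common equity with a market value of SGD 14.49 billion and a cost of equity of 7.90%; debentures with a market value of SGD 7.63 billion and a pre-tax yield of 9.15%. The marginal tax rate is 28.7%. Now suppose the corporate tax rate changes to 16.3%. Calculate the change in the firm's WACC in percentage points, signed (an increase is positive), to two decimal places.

Current WACC:
Total capital V = 14.49 + 7.63 = 22.12.
Equity: weight = 14.49/22.12 = 0.6551; cost = 7.9%.
Debentures: weight = 7.63/22.12 = 0.3449; after-tax cost = 9.15% × (1 − 28.7%) = 6.5240%.
WACC = 0.6551 × 7.9000% + 0.3449 × 6.5240% = 7.4253%.
After the change:
Total capital V = 14.49 + 7.63 = 22.12.
Equity: weight = 14.49/22.12 = 0.6551; cost = 7.9%.
Debentures: weight = 7.63/22.12 = 0.3449; after-tax cost = 9.15% × (1 − 16.3%) = 7.6585%.
WACC = 0.6551 × 7.9000% + 0.3449 × 7.6585% = 7.8167%.
Change in WACC = 7.8167% − 7.4253% = 0.3914 pp.

+0.39 pp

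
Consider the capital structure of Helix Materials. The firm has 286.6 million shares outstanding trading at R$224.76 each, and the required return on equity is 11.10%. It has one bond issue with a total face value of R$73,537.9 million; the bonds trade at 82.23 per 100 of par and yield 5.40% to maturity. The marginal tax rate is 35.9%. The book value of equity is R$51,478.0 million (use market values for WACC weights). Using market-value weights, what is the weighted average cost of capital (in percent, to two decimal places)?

Market value of equity E = 224.76 × 286.6m = 64416.216m. Market value of debt D = 73537.9m × 82.23/100 = 60470.21517m.
Total capital V = 64416.216 + 60470.21517 = 124886.43117.
Equity: weight = 64416.216/124886.43117 = 0.5158; cost = 11.1%.
Bonds outstanding: weight = 60470.21517/124886.43117 = 0.4842; after-tax cost = 5.4% × (1 − 35.9%) = 3.4614%.
WACC = 0.5158 × 11.1000% + 0.4842 × 3.4614% = 7.4014%.

7.40%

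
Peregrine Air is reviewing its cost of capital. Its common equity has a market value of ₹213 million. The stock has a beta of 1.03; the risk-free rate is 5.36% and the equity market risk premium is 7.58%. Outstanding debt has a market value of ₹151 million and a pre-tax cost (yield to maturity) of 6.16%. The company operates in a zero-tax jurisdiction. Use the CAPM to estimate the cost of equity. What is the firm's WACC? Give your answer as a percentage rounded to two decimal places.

10.26%

Cost of equity via CAPM: Re = 5.36% + 1.03 × 7.58% = 13.1674%.
Total capital V = 213 + 151 = 364.
Equity: weight = 213/364 = 0.5852; cost = 13.1674%.
Debt: weight = 151/364 = 0.4148; after-tax cost = 6.16% × (1 − 0%) = 6.1600%.
WACC = 0.5852 × 13.1674% + 0.4148 × 6.1600% = 10.2605%.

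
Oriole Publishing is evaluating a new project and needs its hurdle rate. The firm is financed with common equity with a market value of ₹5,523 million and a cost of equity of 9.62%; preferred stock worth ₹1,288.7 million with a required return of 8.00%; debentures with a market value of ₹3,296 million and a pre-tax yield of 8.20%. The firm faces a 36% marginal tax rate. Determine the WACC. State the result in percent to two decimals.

Total capital V = 5523 + 1288.7 + 3296 = 10107.7.
Equity: weight = 5523/10107.7 = 0.5464; cost = 9.62%.
Preferred: weight = 1288.7/10107.7 = 0.1275; cost = 8%.
Debentures: weight = 3296/10107.7 = 0.3261; after-tax cost = 8.2% × (1 − 36%) = 5.2480%.
WACC = 0.5464 × 9.6200% + 0.1275 × 8.0000% + 0.3261 × 5.2480% = 7.9878%.

7.99%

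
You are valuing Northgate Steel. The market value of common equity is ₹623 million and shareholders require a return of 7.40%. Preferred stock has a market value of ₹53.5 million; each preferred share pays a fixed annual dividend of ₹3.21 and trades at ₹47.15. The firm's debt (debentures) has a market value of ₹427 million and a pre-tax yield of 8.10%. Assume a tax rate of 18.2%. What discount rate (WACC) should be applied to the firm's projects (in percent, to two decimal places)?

7.07%

Cost of preferred: Rp = 3.21 / 47.15 = 6.8081%.
Total capital V = 623 + 53.5 + 427 = 1103.5.
Equity: weight = 623/1103.5 = 0.5646; cost = 7.4%.
Preferred: weight = 53.5/1103.5 = 0.0485; cost = 6.8081%.
Debentures: weight = 427/1103.5 = 0.3870; after-tax cost = 8.1% × (1 − 18.2%) = 6.6258%.
WACC = 0.5646 × 7.4000% + 0.0485 × 6.8081% + 0.3870 × 6.6258% = 7.0717%.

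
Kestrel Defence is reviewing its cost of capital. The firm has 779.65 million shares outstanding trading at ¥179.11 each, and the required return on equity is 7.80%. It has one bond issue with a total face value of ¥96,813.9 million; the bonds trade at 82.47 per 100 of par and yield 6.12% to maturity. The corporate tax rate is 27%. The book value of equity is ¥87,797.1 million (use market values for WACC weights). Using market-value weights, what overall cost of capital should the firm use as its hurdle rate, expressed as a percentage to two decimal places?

6.59%

Market value of equity E = 179.11 × 779.65m = 139643.1115m. Market value of debt D = 96813.9m × 82.47/100 = 79842.42333m.
Total capital V = 139643.1115 + 79842.42333 = 219485.53483.
Equity: weight = 139643.1115/219485.53483 = 0.6362; cost = 7.8%.
Bonds outstanding: weight = 79842.42333/219485.53483 = 0.3638; after-tax cost = 6.12% × (1 − 27%) = 4.4676%.
WACC = 0.6362 × 7.8000% + 0.3638 × 4.4676% = 6.5878%.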